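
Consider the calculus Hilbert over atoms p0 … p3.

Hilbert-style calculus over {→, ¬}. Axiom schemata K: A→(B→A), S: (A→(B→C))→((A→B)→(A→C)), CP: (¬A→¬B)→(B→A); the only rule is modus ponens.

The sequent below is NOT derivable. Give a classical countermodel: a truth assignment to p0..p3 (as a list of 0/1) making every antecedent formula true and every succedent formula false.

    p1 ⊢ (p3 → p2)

Enumerate valuations to refute Γ ⊢ Δ:
  v=0000: Γ:[p1=F] Δ:[(p3 → p2)=T] refutes=False
  v=0001: Γ:[p1=F] Δ:[(p3 → p2)=F] refutes=False
  v=0010: Γ:[p1=F] Δ:[(p3 → p2)=T] refutes=False
  v=0011: Γ:[p1=F] Δ:[(p3 → p2)=T] refutes=False
  v=0100: Γ:[p1=T] Δ:[(p3 → p2)=T] refutes=False
  v=0101: Γ:[p1=T] Δ:[(p3 → p2)=F] refutes=True  ← countermodel

Result: [0, 1, 0, 1]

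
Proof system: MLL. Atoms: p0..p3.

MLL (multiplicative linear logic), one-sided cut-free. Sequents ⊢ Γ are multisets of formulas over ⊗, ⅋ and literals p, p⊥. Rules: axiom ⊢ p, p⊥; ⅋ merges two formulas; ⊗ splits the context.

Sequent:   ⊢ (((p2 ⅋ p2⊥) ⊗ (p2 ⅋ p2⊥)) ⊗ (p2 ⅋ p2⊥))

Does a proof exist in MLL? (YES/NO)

Derivation (root first):
[⊗]  ⊢ (((p2 ⅋ p2⊥) ⊗ (p2 ⅋ p2⊥)) ⊗ (p2 ⅋ p2⊥))
  [⊗]  ⊢ ((p2 ⅋ p2⊥) ⊗ (p2 ⅋ p2⊥))
    [⅋]  ⊢ (p2 ⅋ p2⊥)
      [Ax]  ⊢ p2, p2⊥
    [⅋]  ⊢ (p2 ⅋ p2⊥)
      [Ax]  ⊢ p2, p2⊥
  [⅋]  ⊢ (p2 ⅋ p2⊥)
    [Ax]  ⊢ p2, p2⊥

Result: YES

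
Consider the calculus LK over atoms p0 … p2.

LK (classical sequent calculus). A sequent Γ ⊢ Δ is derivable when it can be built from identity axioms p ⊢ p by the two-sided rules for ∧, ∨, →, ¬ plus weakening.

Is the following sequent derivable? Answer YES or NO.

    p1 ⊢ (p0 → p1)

Proof tree:
[→R] p1 ⊢ (p0 → p1)
  [WL] p1, p0 ⊢ p1
    [Ax] p1 ⊢ p1

Result: YES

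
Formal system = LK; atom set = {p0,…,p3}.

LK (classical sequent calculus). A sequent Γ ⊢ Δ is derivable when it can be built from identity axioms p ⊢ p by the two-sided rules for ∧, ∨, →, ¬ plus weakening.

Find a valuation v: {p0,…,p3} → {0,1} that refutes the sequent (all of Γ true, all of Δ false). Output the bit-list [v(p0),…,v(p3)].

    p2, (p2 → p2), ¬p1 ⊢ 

Search for a countermodel by truth-table:
  v=0000: Γ:[p2=F, (p2 → p2)=T, ¬p1=T] Δ:[] refutes=False
  v=0001: Γ:[p2=F, (p2 → p2)=T, ¬p1=T] Δ:[] refutes=False
  v=0010: Γ:[p2=T, (p2 → p2)=T, ¬p1=T] Δ:[] refutes=True  ← countermodel

Result: [0, 0, 1, 0]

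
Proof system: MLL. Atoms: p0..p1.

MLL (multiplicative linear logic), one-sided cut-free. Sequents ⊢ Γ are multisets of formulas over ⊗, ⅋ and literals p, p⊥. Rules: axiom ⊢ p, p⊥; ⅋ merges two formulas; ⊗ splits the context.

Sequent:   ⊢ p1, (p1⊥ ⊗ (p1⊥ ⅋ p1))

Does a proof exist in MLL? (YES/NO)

Proof tree:
[⊗]  ⊢ p1, (p1⊥ ⊗ (p1⊥ ⅋ p1))
  [Ax]  ⊢ p1, p1⊥
  [⅋]  ⊢ (p1⊥ ⅋ p1)
    [Ax]  ⊢ p1, p1⊥

Result: YES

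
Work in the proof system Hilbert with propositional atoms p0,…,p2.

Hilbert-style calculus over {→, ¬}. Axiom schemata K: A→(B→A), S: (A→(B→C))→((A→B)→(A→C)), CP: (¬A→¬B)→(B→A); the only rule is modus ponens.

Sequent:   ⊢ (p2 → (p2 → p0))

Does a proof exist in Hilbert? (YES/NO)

Enumerate valuations to refute Γ ⊢ Δ:
  v=000: Γ:[] Δ:[(p2 → (p2 → p0))=T] refutes=False
  v=001: Γ:[] Δ:[(p2 → (p2 → p0))=F] refutes=True  ← countermodel

Result: NO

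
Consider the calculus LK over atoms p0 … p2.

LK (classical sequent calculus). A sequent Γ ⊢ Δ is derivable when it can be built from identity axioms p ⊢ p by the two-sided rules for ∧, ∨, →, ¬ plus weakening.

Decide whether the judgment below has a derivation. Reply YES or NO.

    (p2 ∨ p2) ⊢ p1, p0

Search for a countermodel by truth-table:
  v=000: Γ:[(p2 ∨ p2)=F] Δ:[p1=F, p0=F] refutes=False
  v=001: Γ:[(p2 ∨ p2)=T] Δ:[p1=F, p0=F] refutes=True  ← countermodel

Result: NO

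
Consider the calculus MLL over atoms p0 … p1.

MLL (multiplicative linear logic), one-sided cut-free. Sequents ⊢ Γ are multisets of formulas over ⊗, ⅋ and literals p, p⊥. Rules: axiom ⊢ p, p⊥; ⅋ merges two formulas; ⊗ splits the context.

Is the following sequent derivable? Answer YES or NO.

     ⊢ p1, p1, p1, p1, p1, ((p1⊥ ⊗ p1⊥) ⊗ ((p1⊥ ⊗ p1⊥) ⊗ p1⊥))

Derivation trace:
[⊗]  ⊢ p1, p1, p1, p1, p1, ((p1⊥ ⊗ p1⊥) ⊗ ((p1⊥ ⊗ p1⊥) ⊗ p1⊥))
  [⊗]  ⊢ p1, p1, (p1⊥ ⊗ p1⊥)
    [Ax]  ⊢ p1, p1⊥
    [Ax]  ⊢ p1, p1⊥
  [⊗]  ⊢ p1, p1, p1, ((p1⊥ ⊗ p1⊥) ⊗ p1⊥)
    [⊗]  ⊢ p1, p1, (p1⊥ ⊗ p1⊥)
      [Ax]  ⊢ p1, p1⊥
      [Ax]  ⊢ p1, p1⊥
    [Ax]  ⊢ p1, p1⊥

Result: YES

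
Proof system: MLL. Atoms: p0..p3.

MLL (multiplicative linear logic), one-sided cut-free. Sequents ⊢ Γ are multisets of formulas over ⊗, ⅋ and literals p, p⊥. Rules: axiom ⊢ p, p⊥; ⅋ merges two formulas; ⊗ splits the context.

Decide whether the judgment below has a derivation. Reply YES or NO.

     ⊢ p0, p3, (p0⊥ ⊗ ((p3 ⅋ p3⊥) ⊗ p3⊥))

Derivation trace:
[⊗]  ⊢ p0, p3, (p0⊥ ⊗ ((p3 ⅋ p3⊥) ⊗ p3⊥))
  [Ax]  ⊢ p0, p0⊥
  [⊗]  ⊢ p3, ((p3 ⅋ p3⊥) ⊗ p3⊥)
    [⅋]  ⊢ (p3 ⅋ p3⊥)
      [Ax]  ⊢ p3, p3⊥
    [Ax]  ⊢ p3, p3⊥

Result: YES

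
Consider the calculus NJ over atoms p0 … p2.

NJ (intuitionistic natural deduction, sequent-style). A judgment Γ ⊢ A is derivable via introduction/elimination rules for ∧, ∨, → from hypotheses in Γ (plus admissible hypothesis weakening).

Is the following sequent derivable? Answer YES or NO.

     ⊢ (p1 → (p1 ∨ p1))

Derivation (root first):
[→I]  ⊢ (p1 → (p1 ∨ p1))
  [∨I₂] p1 ⊢ (p1 ∨ p1)
    [Ax] p1 ⊢ p1

Result: YES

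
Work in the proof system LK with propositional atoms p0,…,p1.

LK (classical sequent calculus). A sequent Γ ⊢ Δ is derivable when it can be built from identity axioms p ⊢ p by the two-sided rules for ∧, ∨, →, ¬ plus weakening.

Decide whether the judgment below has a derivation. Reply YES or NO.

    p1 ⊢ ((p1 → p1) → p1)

Derivation (root first):
[→R] p1 ⊢ ((p1 → p1) → p1)
  [→L] p1, (p1 → p1) ⊢ p1
    [Ax] p1 ⊢ p1
    [Ax] p1 ⊢ p1

Result: YES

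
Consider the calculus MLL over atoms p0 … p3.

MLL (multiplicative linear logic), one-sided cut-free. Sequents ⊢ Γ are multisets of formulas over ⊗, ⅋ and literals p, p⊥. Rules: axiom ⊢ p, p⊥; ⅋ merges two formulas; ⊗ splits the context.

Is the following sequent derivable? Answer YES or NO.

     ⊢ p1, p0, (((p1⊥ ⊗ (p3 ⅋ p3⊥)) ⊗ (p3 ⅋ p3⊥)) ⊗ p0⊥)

Proof tree:
[⊗]  ⊢ p1, p0, (((p1⊥ ⊗ (p3 ⅋ p3⊥)) ⊗ (p3 ⅋ p3⊥)) ⊗ p0⊥)
  [⊗]  ⊢ p1, ((p1⊥ ⊗ (p3 ⅋ p3⊥)) ⊗ (p3 ⅋ p3⊥))
    [⊗]  ⊢ p1, (p1⊥ ⊗ (p3 ⅋ p3⊥))
      [Ax]  ⊢ p1, p1⊥
      [⅋]  ⊢ (p3 ⅋ p3⊥)
        [Ax]  ⊢ p3, p3⊥
    [⅋]  ⊢ (p3 ⅋ p3⊥)
      [Ax]  ⊢ p3, p3⊥
  [Ax]  ⊢ p0, p0⊥

Result: YES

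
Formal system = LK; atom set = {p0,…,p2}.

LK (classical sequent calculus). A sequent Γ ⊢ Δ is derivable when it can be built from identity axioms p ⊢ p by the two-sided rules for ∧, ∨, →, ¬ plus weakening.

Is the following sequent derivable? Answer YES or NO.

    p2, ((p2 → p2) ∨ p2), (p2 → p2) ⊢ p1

Search for a countermodel by truth-table:
  v=000: Γ:[p2=F, ((p2 → p2) ∨ p2)=T, (p2 → p2)=T] Δ:[p1=F] refutes=False
  v=001: Γ:[p2=T, ((p2 → p2) ∨ p2)=T, (p2 → p2)=T] Δ:[p1=F] refutes=True  ← countermodel

Result: NO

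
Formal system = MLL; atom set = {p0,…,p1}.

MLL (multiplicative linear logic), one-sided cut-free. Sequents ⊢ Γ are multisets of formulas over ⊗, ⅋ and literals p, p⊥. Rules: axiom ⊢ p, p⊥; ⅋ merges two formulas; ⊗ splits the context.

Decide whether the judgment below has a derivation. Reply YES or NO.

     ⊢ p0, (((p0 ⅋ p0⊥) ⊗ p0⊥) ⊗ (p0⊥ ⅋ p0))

Derivation (root first):
[⊗]  ⊢ p0, (((p0 ⅋ p0⊥) ⊗ p0⊥) ⊗ (p0⊥ ⅋ p0))
  [⊗]  ⊢ p0, ((p0 ⅋ p0⊥) ⊗ p0⊥)
    [⅋]  ⊢ (p0 ⅋ p0⊥)
      [Ax]  ⊢ p0, p0⊥
    [Ax]  ⊢ p0, p0⊥
  [⅋]  ⊢ (p0⊥ ⅋ p0)
    [Ax]  ⊢ p0, p0⊥

Result: YES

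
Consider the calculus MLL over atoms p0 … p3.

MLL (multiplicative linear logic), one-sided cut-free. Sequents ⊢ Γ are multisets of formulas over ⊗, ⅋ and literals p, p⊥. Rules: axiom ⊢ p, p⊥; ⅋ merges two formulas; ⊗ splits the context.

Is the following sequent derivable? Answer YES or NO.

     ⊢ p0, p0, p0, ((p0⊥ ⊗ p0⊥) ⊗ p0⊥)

Derivation (root first):
[⊗]  ⊢ p0, p0, p0, ((p0⊥ ⊗ p0⊥) ⊗ p0⊥)
  [⊗]  ⊢ p0, p0, (p0⊥ ⊗ p0⊥)
    [Ax]  ⊢ p0, p0⊥
    [Ax]  ⊢ p0, p0⊥
  [Ax]  ⊢ p0, p0⊥

Result: YES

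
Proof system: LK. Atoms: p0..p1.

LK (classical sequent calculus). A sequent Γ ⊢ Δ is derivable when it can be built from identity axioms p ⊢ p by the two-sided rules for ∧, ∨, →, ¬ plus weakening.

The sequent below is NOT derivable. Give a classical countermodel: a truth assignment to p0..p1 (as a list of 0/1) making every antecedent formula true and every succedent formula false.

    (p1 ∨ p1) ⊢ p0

Search for a countermodel by truth-table:
  v=00: Γ:[(p1 ∨ p1)=F] Δ:[p0=F] refutes=False
  v=01: Γ:[(p1 ∨ p1)=T] Δ:[p0=F] refutes=True  ← countermodel

Result: [0, 1]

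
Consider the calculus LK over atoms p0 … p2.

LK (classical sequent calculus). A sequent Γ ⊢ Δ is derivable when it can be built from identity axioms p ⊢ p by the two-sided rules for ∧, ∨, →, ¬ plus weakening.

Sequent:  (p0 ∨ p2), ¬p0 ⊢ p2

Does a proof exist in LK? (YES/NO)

Derivation trace:
[¬L] (p0 ∨ p2), ¬p0 ⊢ p2
  [∨L] (p0 ∨ p2) ⊢ p2, p0
    [Ax] p0 ⊢ p0
    [Ax] p2 ⊢ p2

Result: YES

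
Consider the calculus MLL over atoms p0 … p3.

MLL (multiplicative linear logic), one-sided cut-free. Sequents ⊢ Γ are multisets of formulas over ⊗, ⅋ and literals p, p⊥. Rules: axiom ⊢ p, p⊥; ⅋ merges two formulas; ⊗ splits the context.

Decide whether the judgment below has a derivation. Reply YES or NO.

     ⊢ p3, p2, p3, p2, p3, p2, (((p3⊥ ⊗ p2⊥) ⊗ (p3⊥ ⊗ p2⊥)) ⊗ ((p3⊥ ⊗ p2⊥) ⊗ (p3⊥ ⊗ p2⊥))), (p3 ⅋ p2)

Derivation trace:
[⅋]  ⊢ p3, p2, p3, p2, p3, p2, (((p3⊥ ⊗ p2⊥) ⊗ (p3⊥ ⊗ p2⊥)) ⊗ ((p3⊥ ⊗ p2⊥) ⊗ (p3⊥ ⊗ p2⊥))), (p3 ⅋ p2)
  [⊗]  ⊢ p3, p2, p3, p2, p3, p2, p3, p2, (((p3⊥ ⊗ p2⊥) ⊗ (p3⊥ ⊗ p2⊥)) ⊗ ((p3⊥ ⊗ p2⊥) ⊗ (p3⊥ ⊗ p2⊥)))
    [⊗]  ⊢ p3, p2, p3, p2, ((p3⊥ ⊗ p2⊥) ⊗ (p3⊥ ⊗ p2⊥))
      [⊗]  ⊢ p3, p2, (p3⊥ ⊗ p2⊥)
        [Ax]  ⊢ p3, p3⊥
        [Ax]  ⊢ p2, p2⊥
      [⊗]  ⊢ p3, p2, (p3⊥ ⊗ p2⊥)
        [Ax]  ⊢ p3, p3⊥
        [Ax]  ⊢ p2, p2⊥
    [⊗]  ⊢ p3, p2, p3, p2, ((p3⊥ ⊗ p2⊥) ⊗ (p3⊥ ⊗ p2⊥))
      [⊗]  ⊢ p3, p2, (p3⊥ ⊗ p2⊥)
        [Ax]  ⊢ p3, p3⊥
        [Ax]  ⊢ p2, p2⊥
      [⊗]  ⊢ p3, p2, (p3⊥ ⊗ p2⊥)
        [Ax]  ⊢ p3, p3⊥
        [Ax]  ⊢ p2, p2⊥

Result: YES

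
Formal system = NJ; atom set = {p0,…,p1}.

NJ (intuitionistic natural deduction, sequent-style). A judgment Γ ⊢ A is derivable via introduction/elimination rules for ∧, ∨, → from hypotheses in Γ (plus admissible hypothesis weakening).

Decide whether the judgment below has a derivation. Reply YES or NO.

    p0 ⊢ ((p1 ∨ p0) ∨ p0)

Derivation (root first):
[∨I₁] p0 ⊢ ((p1 ∨ p0) ∨ p0)
  [∨I₂] p0 ⊢ (p1 ∨ p0)
    [Ax] p0 ⊢ p0

Result: YES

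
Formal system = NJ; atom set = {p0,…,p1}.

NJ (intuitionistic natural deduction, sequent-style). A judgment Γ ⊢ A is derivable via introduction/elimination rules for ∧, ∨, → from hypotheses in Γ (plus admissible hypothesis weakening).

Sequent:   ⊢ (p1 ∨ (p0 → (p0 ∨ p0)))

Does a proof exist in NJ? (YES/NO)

Proof tree:
[∨I₂]  ⊢ (p1 ∨ (p0 → (p0 ∨ p0)))
  [→I]  ⊢ (p0 → (p0 ∨ p0))
    [∨I₂] p0 ⊢ (p0 ∨ p0)
      [Ax] p0 ⊢ p0

Result: YES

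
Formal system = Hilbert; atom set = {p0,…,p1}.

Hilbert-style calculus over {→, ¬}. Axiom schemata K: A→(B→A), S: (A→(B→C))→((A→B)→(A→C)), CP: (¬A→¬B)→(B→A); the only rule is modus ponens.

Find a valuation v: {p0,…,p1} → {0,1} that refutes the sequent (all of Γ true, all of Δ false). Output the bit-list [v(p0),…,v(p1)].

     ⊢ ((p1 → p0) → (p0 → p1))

Enumerate valuations to refute Γ ⊢ Δ:
  v=00: Γ:[] Δ:[((p1 → p0) → (p0 → p1))=T] refutes=False
  v=01: Γ:[] Δ:[((p1 → p0) → (p0 → p1))=T] refutes=False
  v=10: Γ:[] Δ:[((p1 → p0) → (p0 → p1))=F] refutes=True  ← countermodel

Result: [1, 0]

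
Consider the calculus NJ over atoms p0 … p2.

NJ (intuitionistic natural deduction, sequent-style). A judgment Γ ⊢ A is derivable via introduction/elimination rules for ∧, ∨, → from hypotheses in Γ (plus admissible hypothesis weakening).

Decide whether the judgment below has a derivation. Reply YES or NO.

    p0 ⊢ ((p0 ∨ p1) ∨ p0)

Derivation trace:
[∨I₁] p0 ⊢ ((p0 ∨ p1) ∨ p0)
  [∨I₁] p0 ⊢ (p0 ∨ p1)
    [Ax] p0 ⊢ p0

Result: YES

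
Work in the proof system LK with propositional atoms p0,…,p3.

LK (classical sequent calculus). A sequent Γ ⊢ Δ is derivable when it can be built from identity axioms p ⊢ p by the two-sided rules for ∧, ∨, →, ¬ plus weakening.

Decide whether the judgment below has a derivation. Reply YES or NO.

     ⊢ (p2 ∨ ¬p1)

Truth-table refutation:
  v=0000: Γ:[] Δ:[(p2 ∨ ¬p1)=T] refutes=False
  v=0001: Γ:[] Δ:[(p2 ∨ ¬p1)=T] refutes=False
  v=0010: Γ:[] Δ:[(p2 ∨ ¬p1)=T] refutes=False
  v=0011: Γ:[] Δ:[(p2 ∨ ¬p1)=T] refutes=False
  v=0100: Γ:[] Δ:[(p2 ∨ ¬p1)=F] refutes=True  ← countermodel

Result: NO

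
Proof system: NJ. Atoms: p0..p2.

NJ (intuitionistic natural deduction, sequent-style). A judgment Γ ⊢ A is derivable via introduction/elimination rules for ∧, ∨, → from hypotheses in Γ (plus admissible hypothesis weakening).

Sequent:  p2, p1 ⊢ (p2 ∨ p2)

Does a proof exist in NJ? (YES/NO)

Derivation (root first):
[Wk] p2, p1 ⊢ (p2 ∨ p2)
  [∨I₂] p2 ⊢ (p2 ∨ p2)
    [Ax] p2 ⊢ p2

Result: YES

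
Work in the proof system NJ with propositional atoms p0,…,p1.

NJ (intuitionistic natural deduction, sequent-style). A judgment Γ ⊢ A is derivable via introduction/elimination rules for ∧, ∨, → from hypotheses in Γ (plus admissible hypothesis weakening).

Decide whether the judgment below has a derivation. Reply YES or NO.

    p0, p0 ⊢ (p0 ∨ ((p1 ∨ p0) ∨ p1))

Derivation (root first):
[∨I₂] p0, p0 ⊢ (p0 ∨ ((p1 ∨ p0) ∨ p1))
  [Wk] p0, p0 ⊢ ((p1 ∨ p0) ∨ p1)
    [∨I₁] p0 ⊢ ((p1 ∨ p0) ∨ p1)
      [∨I₂] p0 ⊢ (p1 ∨ p0)
        [Ax] p0 ⊢ p0

Result: YES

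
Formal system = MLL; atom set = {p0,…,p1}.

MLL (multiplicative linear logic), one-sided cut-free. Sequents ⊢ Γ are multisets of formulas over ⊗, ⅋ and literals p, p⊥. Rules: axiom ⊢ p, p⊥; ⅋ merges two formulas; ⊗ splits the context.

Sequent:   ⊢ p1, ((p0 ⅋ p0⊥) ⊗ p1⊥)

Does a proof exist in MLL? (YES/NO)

Derivation (root first):
[⊗]  ⊢ p1, ((p0 ⅋ p0⊥) ⊗ p1⊥)
  [⅋]  ⊢ (p0 ⅋ p0⊥)
    [Ax]  ⊢ p0, p0⊥
  [Ax]  ⊢ p1, p1⊥

Result: YES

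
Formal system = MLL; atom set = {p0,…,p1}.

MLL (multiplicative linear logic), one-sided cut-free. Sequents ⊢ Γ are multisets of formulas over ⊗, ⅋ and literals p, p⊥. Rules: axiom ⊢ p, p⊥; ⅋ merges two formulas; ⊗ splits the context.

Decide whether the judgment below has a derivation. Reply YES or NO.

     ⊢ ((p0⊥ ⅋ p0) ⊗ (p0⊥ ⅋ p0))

Derivation (root first):
[⊗]  ⊢ ((p0⊥ ⅋ p0) ⊗ (p0⊥ ⅋ p0))
  [⅋]  ⊢ (p0⊥ ⅋ p0)
    [Ax]  ⊢ p0, p0⊥
  [⅋]  ⊢ (p0⊥ ⅋ p0)
    [Ax]  ⊢ p0, p0⊥

Result: YES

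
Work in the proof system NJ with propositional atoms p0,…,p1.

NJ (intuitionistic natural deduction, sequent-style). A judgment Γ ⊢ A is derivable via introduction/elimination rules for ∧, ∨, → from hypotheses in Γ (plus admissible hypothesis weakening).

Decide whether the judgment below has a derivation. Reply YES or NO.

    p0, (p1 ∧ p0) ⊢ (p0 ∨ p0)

Derivation (root first):
[∨I₁] p0, (p1 ∧ p0) ⊢ (p0 ∨ p0)
  [Wk] p0, (p1 ∧ p0) ⊢ p0
    [Ax] p0 ⊢ p0

Result: YES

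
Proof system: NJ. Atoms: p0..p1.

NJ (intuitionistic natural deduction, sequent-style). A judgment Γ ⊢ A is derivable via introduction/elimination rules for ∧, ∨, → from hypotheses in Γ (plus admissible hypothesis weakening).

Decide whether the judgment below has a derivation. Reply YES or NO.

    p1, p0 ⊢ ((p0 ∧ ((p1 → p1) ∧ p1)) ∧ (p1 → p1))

Derivation trace:
[∧I] p1, p0 ⊢ ((p0 ∧ ((p1 → p1) ∧ p1)) ∧ (p1 → p1))
  [∧I] p1, p0 ⊢ (p0 ∧ ((p1 → p1) ∧ p1))
    [Ax] p0 ⊢ p0
    [∧I] p1 ⊢ ((p1 → p1) ∧ p1)
      [→I]  ⊢ (p1 → p1)
        [Ax] p1 ⊢ p1
      [Ax] p1 ⊢ p1
  [→I]  ⊢ (p1 → p1)
    [Ax] p1 ⊢ p1

Result: YES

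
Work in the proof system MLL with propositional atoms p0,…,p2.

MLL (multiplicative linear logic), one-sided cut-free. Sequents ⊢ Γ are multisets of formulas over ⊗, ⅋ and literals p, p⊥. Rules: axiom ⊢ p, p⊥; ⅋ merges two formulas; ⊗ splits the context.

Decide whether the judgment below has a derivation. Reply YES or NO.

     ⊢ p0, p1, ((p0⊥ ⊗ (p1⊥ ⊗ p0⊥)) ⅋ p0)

Derivation trace:
[⅋]  ⊢ p0, p1, ((p0⊥ ⊗ (p1⊥ ⊗ p0⊥)) ⅋ p0)
  [⊗]  ⊢ p0, p1, p0, (p0⊥ ⊗ (p1⊥ ⊗ p0⊥))
    [Ax]  ⊢ p0, p0⊥
    [⊗]  ⊢ p1, p0, (p1⊥ ⊗ p0⊥)
      [Ax]  ⊢ p1, p1⊥
      [Ax]  ⊢ p0, p0⊥

Result: YES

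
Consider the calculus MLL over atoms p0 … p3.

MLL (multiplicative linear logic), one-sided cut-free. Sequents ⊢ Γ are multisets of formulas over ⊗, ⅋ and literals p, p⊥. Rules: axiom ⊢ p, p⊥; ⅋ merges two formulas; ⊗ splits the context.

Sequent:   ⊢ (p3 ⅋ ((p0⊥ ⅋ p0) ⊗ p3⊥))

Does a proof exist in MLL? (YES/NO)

Derivation (root first):
[⅋]  ⊢ (p3 ⅋ ((p0⊥ ⅋ p0) ⊗ p3⊥))
  [⊗]  ⊢ p3, ((p0⊥ ⅋ p0) ⊗ p3⊥)
    [⅋]  ⊢ (p0⊥ ⅋ p0)
      [Ax]  ⊢ p0, p0⊥
    [Ax]  ⊢ p3, p3⊥

Result: YES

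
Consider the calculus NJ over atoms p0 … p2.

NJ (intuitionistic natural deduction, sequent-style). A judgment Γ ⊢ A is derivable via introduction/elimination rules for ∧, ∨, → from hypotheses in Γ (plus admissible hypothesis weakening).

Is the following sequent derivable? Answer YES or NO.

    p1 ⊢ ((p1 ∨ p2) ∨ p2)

Derivation trace:
[∨I₁] p1 ⊢ ((p1 ∨ p2) ∨ p2)
  [∨I₁] p1 ⊢ (p1 ∨ p2)
    [Ax] p1 ⊢ p1

Result: YES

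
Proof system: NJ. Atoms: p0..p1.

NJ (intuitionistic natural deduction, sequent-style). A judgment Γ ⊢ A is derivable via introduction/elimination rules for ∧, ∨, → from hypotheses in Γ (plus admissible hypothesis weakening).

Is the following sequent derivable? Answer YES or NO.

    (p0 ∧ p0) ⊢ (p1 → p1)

Derivation trace:
[Wk] (p0 ∧ p0) ⊢ (p1 → p1)
  [→I]  ⊢ (p1 → p1)
    [Ax] p1 ⊢ p1

Result: YES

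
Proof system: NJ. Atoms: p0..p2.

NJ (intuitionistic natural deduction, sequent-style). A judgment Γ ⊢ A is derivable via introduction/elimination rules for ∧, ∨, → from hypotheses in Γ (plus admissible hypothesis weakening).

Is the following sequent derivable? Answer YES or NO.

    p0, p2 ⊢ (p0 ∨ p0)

Derivation trace:
[∨I₁] p0, p2 ⊢ (p0 ∨ p0)
  [Wk] p0, p2 ⊢ p0
    [Ax] p0 ⊢ p0

Result: YES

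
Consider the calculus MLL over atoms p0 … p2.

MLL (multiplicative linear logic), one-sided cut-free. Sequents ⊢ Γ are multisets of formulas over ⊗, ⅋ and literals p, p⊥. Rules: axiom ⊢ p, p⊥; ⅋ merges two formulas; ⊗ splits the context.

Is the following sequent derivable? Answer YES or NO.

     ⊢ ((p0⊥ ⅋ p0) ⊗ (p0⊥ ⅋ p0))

Derivation (root first):
[⊗]  ⊢ ((p0⊥ ⅋ p0) ⊗ (p0⊥ ⅋ p0))
  [⅋]  ⊢ (p0⊥ ⅋ p0)
    [Ax]  ⊢ p0, p0⊥
  [⅋]  ⊢ (p0⊥ ⅋ p0)
    [Ax]  ⊢ p0, p0⊥

Result: YES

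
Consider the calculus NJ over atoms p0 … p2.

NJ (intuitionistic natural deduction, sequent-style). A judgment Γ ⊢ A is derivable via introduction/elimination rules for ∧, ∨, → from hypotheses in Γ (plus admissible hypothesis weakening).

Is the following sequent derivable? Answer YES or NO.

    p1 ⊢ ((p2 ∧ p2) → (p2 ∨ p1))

Proof tree:
[→I] p1 ⊢ ((p2 ∧ p2) → (p2 ∨ p1))
  [∨I₂] p1, (p2 ∧ p2) ⊢ (p2 ∨ p1)
    [Wk] p1, (p2 ∧ p2) ⊢ p1
      [Ax] p1 ⊢ p1

Result: YES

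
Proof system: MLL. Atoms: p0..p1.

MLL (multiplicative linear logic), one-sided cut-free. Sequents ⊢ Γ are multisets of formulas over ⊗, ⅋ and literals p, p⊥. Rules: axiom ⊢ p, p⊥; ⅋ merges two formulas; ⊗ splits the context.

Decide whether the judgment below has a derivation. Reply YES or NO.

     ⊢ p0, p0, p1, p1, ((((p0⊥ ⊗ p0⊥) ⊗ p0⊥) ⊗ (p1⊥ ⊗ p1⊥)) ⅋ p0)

Proof tree:
[⅋]  ⊢ p0, p0, p1, p1, ((((p0⊥ ⊗ p0⊥) ⊗ p0⊥) ⊗ (p1⊥ ⊗ p1⊥)) ⅋ p0)
  [⊗]  ⊢ p0, p0, p0, p1, p1, (((p0⊥ ⊗ p0⊥) ⊗ p0⊥) ⊗ (p1⊥ ⊗ p1⊥))
    [⊗]  ⊢ p0, p0, p0, ((p0⊥ ⊗ p0⊥) ⊗ p0⊥)
      [⊗]  ⊢ p0, p0, (p0⊥ ⊗ p0⊥)
        [Ax]  ⊢ p0, p0⊥
        [Ax]  ⊢ p0, p0⊥
      [Ax]  ⊢ p0, p0⊥
    [⊗]  ⊢ p1, p1, (p1⊥ ⊗ p1⊥)
      [Ax]  ⊢ p1, p1⊥
      [Ax]  ⊢ p1, p1⊥

Result: YES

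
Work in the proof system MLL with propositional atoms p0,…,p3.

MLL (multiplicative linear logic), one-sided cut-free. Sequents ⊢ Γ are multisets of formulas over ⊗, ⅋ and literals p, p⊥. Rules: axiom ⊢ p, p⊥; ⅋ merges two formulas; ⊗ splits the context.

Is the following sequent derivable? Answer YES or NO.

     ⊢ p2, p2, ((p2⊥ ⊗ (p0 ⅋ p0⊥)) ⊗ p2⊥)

Derivation trace:
[⊗]  ⊢ p2, p2, ((p2⊥ ⊗ (p0 ⅋ p0⊥)) ⊗ p2⊥)
  [⊗]  ⊢ p2, (p2⊥ ⊗ (p0 ⅋ p0⊥))
    [Ax]  ⊢ p2, p2⊥
    [⅋]  ⊢ (p0 ⅋ p0⊥)
      [Ax]  ⊢ p0, p0⊥
  [Ax]  ⊢ p2, p2⊥

Result: YES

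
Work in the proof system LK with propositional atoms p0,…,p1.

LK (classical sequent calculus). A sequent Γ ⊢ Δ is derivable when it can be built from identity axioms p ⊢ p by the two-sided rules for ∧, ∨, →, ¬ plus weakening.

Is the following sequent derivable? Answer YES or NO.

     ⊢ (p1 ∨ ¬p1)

Derivation (root first):
[∨R]  ⊢ (p1 ∨ ¬p1)
  [¬R]  ⊢ p1, ¬p1
    [Ax] p1 ⊢ p1

Result: YES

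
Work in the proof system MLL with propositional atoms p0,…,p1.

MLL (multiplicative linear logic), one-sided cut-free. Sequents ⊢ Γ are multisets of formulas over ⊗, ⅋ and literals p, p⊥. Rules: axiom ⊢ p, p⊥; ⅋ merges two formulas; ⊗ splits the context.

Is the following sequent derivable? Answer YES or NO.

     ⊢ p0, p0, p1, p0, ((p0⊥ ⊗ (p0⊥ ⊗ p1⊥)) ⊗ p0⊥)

Proof tree:
[⊗]  ⊢ p0, p0, p1, p0, ((p0⊥ ⊗ (p0⊥ ⊗ p1⊥)) ⊗ p0⊥)
  [⊗]  ⊢ p0, p0, p1, (p0⊥ ⊗ (p0⊥ ⊗ p1⊥))
    [Ax]  ⊢ p0, p0⊥
    [⊗]  ⊢ p0, p1, (p0⊥ ⊗ p1⊥)
      [Ax]  ⊢ p0, p0⊥
      [Ax]  ⊢ p1, p1⊥
  [Ax]  ⊢ p0, p0⊥

Result: YES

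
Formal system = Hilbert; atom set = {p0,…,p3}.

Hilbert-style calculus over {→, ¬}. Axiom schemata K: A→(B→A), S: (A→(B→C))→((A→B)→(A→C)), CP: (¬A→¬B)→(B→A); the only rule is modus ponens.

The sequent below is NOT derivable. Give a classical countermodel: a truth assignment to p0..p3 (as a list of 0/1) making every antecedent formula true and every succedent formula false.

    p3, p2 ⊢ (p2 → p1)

Search for a countermodel by truth-table:
  v=0000: Γ:[p3=F, p2=F] Δ:[(p2 → p1)=T] refutes=False
  v=0001: Γ:[p3=T, p2=F] Δ:[(p2 → p1)=T] refutes=False
  v=0010: Γ:[p3=F, p2=T] Δ:[(p2 → p1)=F] refutes=False
  v=0011: Γ:[p3=T, p2=T] Δ:[(p2 → p1)=F] refutes=True  ← countermodel

Result: [0, 0, 1, 1]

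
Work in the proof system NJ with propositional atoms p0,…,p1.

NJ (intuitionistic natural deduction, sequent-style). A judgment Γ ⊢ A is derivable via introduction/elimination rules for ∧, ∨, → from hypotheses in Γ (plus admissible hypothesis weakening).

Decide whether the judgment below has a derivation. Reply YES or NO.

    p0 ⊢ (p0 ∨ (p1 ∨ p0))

Derivation (root first):
[∨I₂] p0 ⊢ (p0 ∨ (p1 ∨ p0))
  [∨I₂] p0 ⊢ (p1 ∨ p0)
    [Ax] p0 ⊢ p0

Result: YES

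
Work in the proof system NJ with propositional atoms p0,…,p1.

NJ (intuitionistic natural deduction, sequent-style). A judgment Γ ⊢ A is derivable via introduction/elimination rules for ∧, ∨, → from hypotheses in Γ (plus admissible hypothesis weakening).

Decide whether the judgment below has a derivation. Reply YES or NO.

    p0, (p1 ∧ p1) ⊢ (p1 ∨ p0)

Derivation (root first):
[Wk] p0, (p1 ∧ p1) ⊢ (p1 ∨ p0)
  [∨I₂] p0 ⊢ (p1 ∨ p0)
    [Ax] p0 ⊢ p0

Result: YES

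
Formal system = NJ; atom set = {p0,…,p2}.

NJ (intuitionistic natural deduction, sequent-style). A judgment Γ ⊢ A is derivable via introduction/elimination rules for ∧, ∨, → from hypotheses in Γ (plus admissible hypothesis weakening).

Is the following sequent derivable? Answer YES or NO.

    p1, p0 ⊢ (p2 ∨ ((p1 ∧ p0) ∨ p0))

Derivation (root first):
[∨I₂] p1, p0 ⊢ (p2 ∨ ((p1 ∧ p0) ∨ p0))
  [∨I₁] p1, p0 ⊢ ((p1 ∧ p0) ∨ p0)
    [∧I] p1, p0 ⊢ (p1 ∧ p0)
      [Ax] p1 ⊢ p1
      [Ax] p0 ⊢ p0

Result: YES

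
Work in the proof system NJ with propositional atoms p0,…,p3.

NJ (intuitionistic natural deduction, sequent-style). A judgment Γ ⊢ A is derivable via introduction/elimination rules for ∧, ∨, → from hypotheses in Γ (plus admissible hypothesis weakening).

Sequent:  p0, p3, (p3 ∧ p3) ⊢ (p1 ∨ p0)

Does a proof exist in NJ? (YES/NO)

Derivation (root first):
[∨I₂] p0, p3, (p3 ∧ p3) ⊢ (p1 ∨ p0)
  [Wk] p0, p3, (p3 ∧ p3) ⊢ p0
    [Wk] p0, p3 ⊢ p0
      [Ax] p0 ⊢ p0

Result: YES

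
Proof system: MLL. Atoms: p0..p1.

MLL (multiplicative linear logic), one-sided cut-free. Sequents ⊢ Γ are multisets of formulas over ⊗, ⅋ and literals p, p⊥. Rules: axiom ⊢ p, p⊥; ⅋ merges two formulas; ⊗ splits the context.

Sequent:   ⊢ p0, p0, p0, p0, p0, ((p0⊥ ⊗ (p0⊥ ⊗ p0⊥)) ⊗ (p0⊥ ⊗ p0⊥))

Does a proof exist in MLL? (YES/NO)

Derivation trace:
[⊗]  ⊢ p0, p0, p0, p0, p0, ((p0⊥ ⊗ (p0⊥ ⊗ p0⊥)) ⊗ (p0⊥ ⊗ p0⊥))
  [⊗]  ⊢ p0, p0, p0, (p0⊥ ⊗ (p0⊥ ⊗ p0⊥))
    [Ax]  ⊢ p0, p0⊥
    [⊗]  ⊢ p0, p0, (p0⊥ ⊗ p0⊥)
      [Ax]  ⊢ p0, p0⊥
      [Ax]  ⊢ p0, p0⊥
  [⊗]  ⊢ p0, p0, (p0⊥ ⊗ p0⊥)
    [Ax]  ⊢ p0, p0⊥
    [Ax]  ⊢ p0, p0⊥

Result: YES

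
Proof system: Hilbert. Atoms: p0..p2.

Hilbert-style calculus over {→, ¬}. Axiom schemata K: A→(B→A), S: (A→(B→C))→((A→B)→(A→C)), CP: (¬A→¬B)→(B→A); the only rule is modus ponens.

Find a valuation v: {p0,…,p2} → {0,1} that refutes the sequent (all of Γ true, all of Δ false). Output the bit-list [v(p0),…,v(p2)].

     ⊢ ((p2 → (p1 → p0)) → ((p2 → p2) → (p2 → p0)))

Enumerate valuations to refute Γ ⊢ Δ:
  v=000: Γ:[] Δ:[((p2 → (p1 → p0)) → ((p2 → p2) → (p2 → p0)))=T] refutes=False
  v=001: Γ:[] Δ:[((p2 → (p1 → p0)) → ((p2 → p2) → (p2 → p0)))=F] refutes=True  ← countermodel

Result: [0, 0, 1]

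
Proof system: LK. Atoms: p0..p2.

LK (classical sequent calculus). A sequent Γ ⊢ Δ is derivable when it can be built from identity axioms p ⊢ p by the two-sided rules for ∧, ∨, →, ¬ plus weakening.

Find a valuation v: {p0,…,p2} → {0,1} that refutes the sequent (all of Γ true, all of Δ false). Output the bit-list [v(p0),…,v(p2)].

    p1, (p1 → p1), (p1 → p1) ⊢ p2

Enumerate valuations to refute Γ ⊢ Δ:
  v=000: Γ:[p1=F, (p1 → p1)=T, (p1 → p1)=T] Δ:[p2=F] refutes=False
  v=001: Γ:[p1=F, (p1 → p1)=T, (p1 → p1)=T] Δ:[p2=T] refutes=False
  v=010: Γ:[p1=T, (p1 → p1)=T, (p1 → p1)=T] Δ:[p2=F] refutes=True  ← countermodel

Result: [0, 1, 0]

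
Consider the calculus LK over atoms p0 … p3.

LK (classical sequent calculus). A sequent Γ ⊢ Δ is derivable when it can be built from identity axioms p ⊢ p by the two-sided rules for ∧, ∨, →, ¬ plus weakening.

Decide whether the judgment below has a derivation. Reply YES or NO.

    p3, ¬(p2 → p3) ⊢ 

Derivation trace:
[¬L] p3, ¬(p2 → p3) ⊢ 
  [→R] p3 ⊢ (p2 → p3)
    [WL] p3, p2 ⊢ p3
      [Ax] p3 ⊢ p3

Result: YES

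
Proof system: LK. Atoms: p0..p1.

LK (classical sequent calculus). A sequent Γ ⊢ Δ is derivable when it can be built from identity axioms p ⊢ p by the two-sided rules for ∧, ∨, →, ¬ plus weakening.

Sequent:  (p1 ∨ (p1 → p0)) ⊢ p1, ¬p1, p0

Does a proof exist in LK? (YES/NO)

Derivation (root first):
[∨L] (p1 ∨ (p1 → p0)) ⊢ p1, ¬p1, p0
  [Ax] p1 ⊢ p1
  [¬R] (p1 → p0) ⊢ p0, ¬p1
    [→L] p1, (p1 → p0) ⊢ p0
      [Ax] p1 ⊢ p1
      [Ax] p0 ⊢ p0

Result: YES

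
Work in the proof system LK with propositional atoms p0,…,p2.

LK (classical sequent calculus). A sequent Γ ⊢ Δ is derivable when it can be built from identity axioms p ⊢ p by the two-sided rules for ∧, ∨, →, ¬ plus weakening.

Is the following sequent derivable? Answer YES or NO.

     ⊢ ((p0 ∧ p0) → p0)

Derivation trace:
[→R]  ⊢ ((p0 ∧ p0) → p0)
  [∧L] (p0 ∧ p0) ⊢ p0
    [WL] p0, p0 ⊢ p0
      [Ax] p0 ⊢ p0

Result: YES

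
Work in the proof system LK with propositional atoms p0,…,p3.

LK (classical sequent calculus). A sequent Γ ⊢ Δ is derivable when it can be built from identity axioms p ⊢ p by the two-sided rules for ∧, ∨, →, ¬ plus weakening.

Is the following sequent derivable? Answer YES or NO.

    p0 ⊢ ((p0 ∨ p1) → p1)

Search for a countermodel by truth-table:
  v=0000: Γ:[p0=F] Δ:[((p0 ∨ p1) → p1)=T] refutes=False
  v=0001: Γ:[p0=F] Δ:[((p0 ∨ p1) → p1)=T] refutes=False
  v=0010: Γ:[p0=F] Δ:[((p0 ∨ p1) → p1)=T] refutes=False
  v=0011: Γ:[p0=F] Δ:[((p0 ∨ p1) → p1)=T] refutes=False
  v=0100: Γ:[p0=F] Δ:[((p0 ∨ p1) → p1)=T] refutes=False
  v=0101: Γ:[p0=F] Δ:[((p0 ∨ p1) → p1)=T] refutes=False
  v=0110: Γ:[p0=F] Δ:[((p0 ∨ p1) → p1)=T] refutes=False
  v=0111: Γ:[p0=F] Δ:[((p0 ∨ p1) → p1)=T] refutes=False
  v=1000: Γ:[p0=T] Δ:[((p0 ∨ p1) → p1)=F] refutes=True  ← countermodel

Result: NO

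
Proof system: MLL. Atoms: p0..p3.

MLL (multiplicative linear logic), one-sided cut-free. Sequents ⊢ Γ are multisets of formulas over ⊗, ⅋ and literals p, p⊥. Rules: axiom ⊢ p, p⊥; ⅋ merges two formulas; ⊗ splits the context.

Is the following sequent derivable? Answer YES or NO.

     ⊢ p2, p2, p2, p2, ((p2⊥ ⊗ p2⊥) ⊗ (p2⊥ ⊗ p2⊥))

Proof tree:
[⊗]  ⊢ p2, p2, p2, p2, ((p2⊥ ⊗ p2⊥) ⊗ (p2⊥ ⊗ p2⊥))
  [⊗]  ⊢ p2, p2, (p2⊥ ⊗ p2⊥)
    [Ax]  ⊢ p2, p2⊥
    [Ax]  ⊢ p2, p2⊥
  [⊗]  ⊢ p2, p2, (p2⊥ ⊗ p2⊥)
    [Ax]  ⊢ p2, p2⊥
    [Ax]  ⊢ p2, p2⊥

Result: YES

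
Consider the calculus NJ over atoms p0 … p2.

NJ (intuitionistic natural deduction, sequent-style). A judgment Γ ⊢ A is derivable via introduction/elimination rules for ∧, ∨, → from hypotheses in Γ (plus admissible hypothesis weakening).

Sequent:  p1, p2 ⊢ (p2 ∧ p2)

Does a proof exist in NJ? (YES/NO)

Proof tree:
[∧I] p1, p2 ⊢ (p2 ∧ p2)
  [Wk] p2, p1 ⊢ p2
    [Ax] p2 ⊢ p2
  [Ax] p2 ⊢ p2

Result: YES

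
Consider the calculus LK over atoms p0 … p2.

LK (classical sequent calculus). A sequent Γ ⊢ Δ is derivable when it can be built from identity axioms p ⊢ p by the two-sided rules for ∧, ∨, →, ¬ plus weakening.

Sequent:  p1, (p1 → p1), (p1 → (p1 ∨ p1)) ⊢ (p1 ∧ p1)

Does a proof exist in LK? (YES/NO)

Proof tree:
[→L] p1, (p1 → p1), (p1 → (p1 ∨ p1)) ⊢ (p1 ∧ p1)
  [→L] p1, (p1 → p1) ⊢ p1
    [Ax] p1 ⊢ p1
    [Ax] p1 ⊢ p1
  [∧R] p1, (p1 ∨ p1) ⊢ (p1 ∧ p1)
    [∨L] (p1 ∨ p1) ⊢ p1
      [Ax] p1 ⊢ p1
      [Ax] p1 ⊢ p1
    [WL] (p1 ∨ p1), p1 ⊢ p1
      [∨L] (p1 ∨ p1) ⊢ p1
        [Ax] p1 ⊢ p1
        [Ax] p1 ⊢ p1

Result: YES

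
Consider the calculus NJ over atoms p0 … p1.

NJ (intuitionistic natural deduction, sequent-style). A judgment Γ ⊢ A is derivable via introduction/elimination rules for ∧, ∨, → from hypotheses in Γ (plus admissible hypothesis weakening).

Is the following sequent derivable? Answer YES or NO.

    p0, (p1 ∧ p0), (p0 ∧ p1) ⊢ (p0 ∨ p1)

Proof tree:
[Wk] p0, (p1 ∧ p0), (p0 ∧ p1) ⊢ (p0 ∨ p1)
  [Wk] p0, (p1 ∧ p0) ⊢ (p0 ∨ p1)
    [∨I₁] p0 ⊢ (p0 ∨ p1)
      [Ax] p0 ⊢ p0

Result: YES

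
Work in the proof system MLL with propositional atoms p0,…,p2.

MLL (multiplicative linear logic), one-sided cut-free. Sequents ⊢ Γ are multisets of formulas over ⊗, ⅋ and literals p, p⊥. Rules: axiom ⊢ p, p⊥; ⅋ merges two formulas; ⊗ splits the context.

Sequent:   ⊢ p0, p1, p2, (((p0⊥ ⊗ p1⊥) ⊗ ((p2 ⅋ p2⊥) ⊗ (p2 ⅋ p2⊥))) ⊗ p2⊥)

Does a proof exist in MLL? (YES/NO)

Derivation (root first):
[⊗]  ⊢ p0, p1, p2, (((p0⊥ ⊗ p1⊥) ⊗ ((p2 ⅋ p2⊥) ⊗ (p2 ⅋ p2⊥))) ⊗ p2⊥)
  [⊗]  ⊢ p0, p1, ((p0⊥ ⊗ p1⊥) ⊗ ((p2 ⅋ p2⊥) ⊗ (p2 ⅋ p2⊥)))
    [⊗]  ⊢ p0, p1, (p0⊥ ⊗ p1⊥)
      [Ax]  ⊢ p0, p0⊥
      [Ax]  ⊢ p1, p1⊥
    [⊗]  ⊢ ((p2 ⅋ p2⊥) ⊗ (p2 ⅋ p2⊥))
      [⅋]  ⊢ (p2 ⅋ p2⊥)
        [Ax]  ⊢ p2, p2⊥
      [⅋]  ⊢ (p2 ⅋ p2⊥)
        [Ax]  ⊢ p2, p2⊥
  [Ax]  ⊢ p2, p2⊥

Result: YES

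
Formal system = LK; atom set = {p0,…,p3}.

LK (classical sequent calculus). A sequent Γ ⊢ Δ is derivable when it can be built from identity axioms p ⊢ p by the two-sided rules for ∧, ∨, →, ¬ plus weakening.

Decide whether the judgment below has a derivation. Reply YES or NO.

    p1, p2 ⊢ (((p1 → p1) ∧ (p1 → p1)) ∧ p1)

Derivation (root first):
[∧R] p1, p2 ⊢ (((p1 → p1) ∧ (p1 → p1)) ∧ p1)
  [∧R]  ⊢ ((p1 → p1) ∧ (p1 → p1))
    [→R]  ⊢ (p1 → p1)
      [Ax] p1 ⊢ p1
    [→R]  ⊢ (p1 → p1)
      [Ax] p1 ⊢ p1
  [WL] p1, p2 ⊢ p1
    [Ax] p1 ⊢ p1

Result: YES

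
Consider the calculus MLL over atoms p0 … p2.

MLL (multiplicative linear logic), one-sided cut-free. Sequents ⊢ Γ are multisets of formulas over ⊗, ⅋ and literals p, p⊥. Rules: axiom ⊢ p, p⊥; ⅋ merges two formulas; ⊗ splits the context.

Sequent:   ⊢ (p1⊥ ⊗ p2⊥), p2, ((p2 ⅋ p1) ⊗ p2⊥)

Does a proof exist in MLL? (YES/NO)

Derivation trace:
[⊗]  ⊢ (p1⊥ ⊗ p2⊥), p2, ((p2 ⅋ p1) ⊗ p2⊥)
  [⅋]  ⊢ (p1⊥ ⊗ p2⊥), (p2 ⅋ p1)
    [⊗]  ⊢ p1, p2, (p1⊥ ⊗ p2⊥)
      [Ax]  ⊢ p1, p1⊥
      [Ax]  ⊢ p2, p2⊥
  [Ax]  ⊢ p2, p2⊥

Result: YES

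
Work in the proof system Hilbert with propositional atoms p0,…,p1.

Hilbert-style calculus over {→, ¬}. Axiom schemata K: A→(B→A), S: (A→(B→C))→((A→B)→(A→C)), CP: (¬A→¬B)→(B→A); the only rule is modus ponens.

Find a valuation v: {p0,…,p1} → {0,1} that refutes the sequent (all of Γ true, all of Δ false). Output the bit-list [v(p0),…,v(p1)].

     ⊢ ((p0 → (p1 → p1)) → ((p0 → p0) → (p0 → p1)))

Search for a countermodel by truth-table:
  v=00: Γ:[] Δ:[((p0 → (p1 → p1)) → ((p0 → p0) → (p0 → p1)))=T] refutes=False
  v=01: Γ:[] Δ:[((p0 → (p1 → p1)) → ((p0 → p0) → (p0 → p1)))=T] refutes=False
  v=10: Γ:[] Δ:[((p0 → (p1 → p1)) → ((p0 → p0) → (p0 → p1)))=F] refutes=True  ← countermodel

Result: [1, 0]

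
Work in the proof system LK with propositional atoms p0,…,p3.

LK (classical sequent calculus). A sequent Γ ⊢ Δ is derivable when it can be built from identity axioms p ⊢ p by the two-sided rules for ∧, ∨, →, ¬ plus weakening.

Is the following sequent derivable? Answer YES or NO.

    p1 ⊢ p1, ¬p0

Proof tree:
[¬R] p1 ⊢ p1, ¬p0
  [WL] p1, p0 ⊢ p1
    [Ax] p1 ⊢ p1

Result: YES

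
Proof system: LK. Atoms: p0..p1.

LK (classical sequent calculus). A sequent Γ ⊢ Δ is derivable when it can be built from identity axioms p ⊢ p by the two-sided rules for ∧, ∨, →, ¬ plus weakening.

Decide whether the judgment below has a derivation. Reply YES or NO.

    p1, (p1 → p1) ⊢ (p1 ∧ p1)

Derivation (root first):
[→L] p1, (p1 → p1) ⊢ (p1 ∧ p1)
  [Ax] p1 ⊢ p1
  [∧R] p1 ⊢ (p1 ∧ p1)
    [Ax] p1 ⊢ p1
    [Ax] p1 ⊢ p1

Result: YES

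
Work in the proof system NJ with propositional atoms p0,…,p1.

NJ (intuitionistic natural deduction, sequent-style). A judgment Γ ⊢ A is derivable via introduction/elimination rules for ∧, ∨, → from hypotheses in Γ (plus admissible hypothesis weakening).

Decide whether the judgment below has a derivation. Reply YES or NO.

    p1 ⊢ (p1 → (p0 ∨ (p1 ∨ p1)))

Derivation trace:
[→I] p1 ⊢ (p1 → (p0 ∨ (p1 ∨ p1)))
  [Wk] p1, p1 ⊢ (p0 ∨ (p1 ∨ p1))
    [∨I₂] p1 ⊢ (p0 ∨ (p1 ∨ p1))
      [∨I₂] p1 ⊢ (p1 ∨ p1)
        [Ax] p1 ⊢ p1

Result: YES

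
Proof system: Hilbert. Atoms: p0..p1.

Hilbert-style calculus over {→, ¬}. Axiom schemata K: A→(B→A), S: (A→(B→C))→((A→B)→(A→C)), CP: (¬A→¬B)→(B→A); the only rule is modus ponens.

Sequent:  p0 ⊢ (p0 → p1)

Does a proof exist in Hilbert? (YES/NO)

Truth-table refutation:
  v=00: Γ:[p0=F] Δ:[(p0 → p1)=T] refutes=False
  v=01: Γ:[p0=F] Δ:[(p0 → p1)=T] refutes=False
  v=10: Γ:[p0=T] Δ:[(p0 → p1)=F] refutes=True  ← countermodel

Result: NO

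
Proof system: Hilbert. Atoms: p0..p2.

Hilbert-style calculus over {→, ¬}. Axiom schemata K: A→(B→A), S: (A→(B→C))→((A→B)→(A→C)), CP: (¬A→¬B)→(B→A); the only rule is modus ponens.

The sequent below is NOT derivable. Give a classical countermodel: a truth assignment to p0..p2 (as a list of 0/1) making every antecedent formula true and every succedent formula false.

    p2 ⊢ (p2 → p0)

Truth-table refutation:
  v=000: Γ:[p2=F] Δ:[(p2 → p0)=T] refutes=False
  v=001: Γ:[p2=T] Δ:[(p2 → p0)=F] refutes=True  ← countermodel

Result: [0, 0, 1]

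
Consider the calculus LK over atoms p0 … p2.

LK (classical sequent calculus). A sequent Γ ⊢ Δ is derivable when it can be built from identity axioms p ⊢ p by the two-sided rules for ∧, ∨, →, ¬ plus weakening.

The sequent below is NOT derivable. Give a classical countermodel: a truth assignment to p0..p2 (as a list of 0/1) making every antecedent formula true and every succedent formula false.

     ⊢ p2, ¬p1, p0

Truth-table refutation:
  v=000: Γ:[] Δ:[p2=F, ¬p1=T, p0=F] refutes=False
  v=001: Γ:[] Δ:[p2=T, ¬p1=T, p0=F] refutes=False
  v=010: Γ:[] Δ:[p2=F, ¬p1=F, p0=F] refutes=True  ← countermodel

Result: [0, 1, 0]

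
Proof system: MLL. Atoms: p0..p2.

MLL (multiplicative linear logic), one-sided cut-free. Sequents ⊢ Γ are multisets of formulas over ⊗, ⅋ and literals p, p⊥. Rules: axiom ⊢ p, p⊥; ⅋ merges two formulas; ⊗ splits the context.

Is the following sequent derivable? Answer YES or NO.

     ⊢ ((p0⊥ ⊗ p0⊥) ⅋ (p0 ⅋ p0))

Derivation trace:
[⅋]  ⊢ ((p0⊥ ⊗ p0⊥) ⅋ (p0 ⅋ p0))
  [⅋]  ⊢ (p0⊥ ⊗ p0⊥), (p0 ⅋ p0)
    [⊗]  ⊢ p0, p0, (p0⊥ ⊗ p0⊥)
      [Ax]  ⊢ p0, p0⊥
      [Ax]  ⊢ p0, p0⊥

Result: YES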